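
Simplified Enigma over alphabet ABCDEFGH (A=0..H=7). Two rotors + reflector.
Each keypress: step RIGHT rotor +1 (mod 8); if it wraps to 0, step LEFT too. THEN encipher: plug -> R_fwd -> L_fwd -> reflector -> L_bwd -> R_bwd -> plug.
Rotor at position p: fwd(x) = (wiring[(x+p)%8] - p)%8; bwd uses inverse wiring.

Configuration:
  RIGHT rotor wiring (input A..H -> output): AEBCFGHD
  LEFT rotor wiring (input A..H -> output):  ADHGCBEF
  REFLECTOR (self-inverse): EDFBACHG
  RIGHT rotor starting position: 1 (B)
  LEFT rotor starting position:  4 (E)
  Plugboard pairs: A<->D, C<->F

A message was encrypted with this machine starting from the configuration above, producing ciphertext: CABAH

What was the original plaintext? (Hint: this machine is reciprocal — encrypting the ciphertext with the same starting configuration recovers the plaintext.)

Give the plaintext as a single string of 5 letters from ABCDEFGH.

Char 1 ('C'): step: R->2, L=4; C->plug->F->R->B->L->F->refl->C->L'->H->R'->A->plug->D
Char 2 ('A'): step: R->3, L=4; A->plug->D->R->E->L->E->refl->A->L'->C->R'->B->plug->B
Char 3 ('B'): step: R->4, L=4; B->plug->B->R->C->L->A->refl->E->L'->E->R'->E->plug->E
Char 4 ('A'): step: R->5, L=4; A->plug->D->R->D->L->B->refl->D->L'->G->R'->C->plug->F
Char 5 ('H'): step: R->6, L=4; H->plug->H->R->A->L->G->refl->H->L'->F->R'->B->plug->B

Answer: DBEFB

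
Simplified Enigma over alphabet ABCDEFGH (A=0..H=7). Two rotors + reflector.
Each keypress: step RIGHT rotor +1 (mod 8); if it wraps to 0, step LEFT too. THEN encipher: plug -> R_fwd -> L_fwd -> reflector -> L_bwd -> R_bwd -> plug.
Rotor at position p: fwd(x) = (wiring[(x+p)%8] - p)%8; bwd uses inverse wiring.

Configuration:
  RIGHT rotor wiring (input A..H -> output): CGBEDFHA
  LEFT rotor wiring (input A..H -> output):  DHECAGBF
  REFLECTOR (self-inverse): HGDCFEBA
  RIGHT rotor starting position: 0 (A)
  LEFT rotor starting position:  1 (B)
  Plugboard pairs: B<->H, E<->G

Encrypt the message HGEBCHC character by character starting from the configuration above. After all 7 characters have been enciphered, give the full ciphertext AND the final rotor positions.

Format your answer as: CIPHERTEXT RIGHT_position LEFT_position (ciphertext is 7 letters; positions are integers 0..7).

Char 1 ('H'): step: R->1, L=1; H->plug->B->R->A->L->G->refl->B->L'->C->R'->D->plug->D
Char 2 ('G'): step: R->2, L=1; G->plug->E->R->F->L->A->refl->H->L'->D->R'->D->plug->D
Char 3 ('E'): step: R->3, L=1; E->plug->G->R->D->L->H->refl->A->L'->F->R'->E->plug->G
Char 4 ('B'): step: R->4, L=1; B->plug->H->R->A->L->G->refl->B->L'->C->R'->F->plug->F
Char 5 ('C'): step: R->5, L=1; C->plug->C->R->D->L->H->refl->A->L'->F->R'->D->plug->D
Char 6 ('H'): step: R->6, L=1; H->plug->B->R->C->L->B->refl->G->L'->A->R'->D->plug->D
Char 7 ('C'): step: R->7, L=1; C->plug->C->R->H->L->C->refl->D->L'->B->R'->A->plug->A
Final: ciphertext=DDGFDDA, RIGHT=7, LEFT=1

Answer: DDGFDDA 7 1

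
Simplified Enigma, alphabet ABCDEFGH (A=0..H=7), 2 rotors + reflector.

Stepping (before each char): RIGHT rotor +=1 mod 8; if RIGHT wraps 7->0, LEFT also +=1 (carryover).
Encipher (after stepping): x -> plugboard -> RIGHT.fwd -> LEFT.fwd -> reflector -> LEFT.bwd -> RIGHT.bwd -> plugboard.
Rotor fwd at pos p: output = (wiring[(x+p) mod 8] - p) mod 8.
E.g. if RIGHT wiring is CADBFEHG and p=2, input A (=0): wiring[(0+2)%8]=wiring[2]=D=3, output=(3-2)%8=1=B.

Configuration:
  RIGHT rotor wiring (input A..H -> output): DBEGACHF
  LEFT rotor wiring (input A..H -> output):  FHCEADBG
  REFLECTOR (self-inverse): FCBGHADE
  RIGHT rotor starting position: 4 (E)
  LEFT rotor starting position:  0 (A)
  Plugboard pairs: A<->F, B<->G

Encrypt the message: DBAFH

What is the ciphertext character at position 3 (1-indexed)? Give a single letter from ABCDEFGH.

Char 1 ('D'): step: R->5, L=0; D->plug->D->R->G->L->B->refl->C->L'->C->R'->B->plug->G
Char 2 ('B'): step: R->6, L=0; B->plug->G->R->C->L->C->refl->B->L'->G->R'->E->plug->E
Char 3 ('A'): step: R->7, L=0; A->plug->F->R->B->L->H->refl->E->L'->D->R'->G->plug->B

B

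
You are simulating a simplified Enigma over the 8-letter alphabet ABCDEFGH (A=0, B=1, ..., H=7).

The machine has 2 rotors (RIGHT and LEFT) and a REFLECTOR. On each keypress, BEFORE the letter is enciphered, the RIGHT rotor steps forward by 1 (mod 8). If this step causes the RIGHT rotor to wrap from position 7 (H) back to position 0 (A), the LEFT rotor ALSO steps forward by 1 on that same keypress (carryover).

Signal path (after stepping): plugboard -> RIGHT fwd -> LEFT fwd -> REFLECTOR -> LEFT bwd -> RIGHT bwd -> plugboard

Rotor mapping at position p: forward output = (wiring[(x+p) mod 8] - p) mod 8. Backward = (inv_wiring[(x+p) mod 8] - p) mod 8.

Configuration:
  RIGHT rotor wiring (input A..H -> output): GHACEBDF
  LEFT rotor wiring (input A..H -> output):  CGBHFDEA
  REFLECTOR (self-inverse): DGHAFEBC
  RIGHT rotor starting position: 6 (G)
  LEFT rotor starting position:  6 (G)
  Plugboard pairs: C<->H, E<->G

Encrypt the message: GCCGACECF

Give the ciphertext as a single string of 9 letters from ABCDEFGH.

Char 1 ('G'): step: R->7, L=6; G->plug->E->R->D->L->A->refl->D->L'->E->R'->H->plug->C
Char 2 ('C'): step: R->0, L->7 (L advanced); C->plug->H->R->F->L->G->refl->B->L'->A->R'->C->plug->H
Char 3 ('C'): step: R->1, L=7; C->plug->H->R->F->L->G->refl->B->L'->A->R'->E->plug->G
Char 4 ('G'): step: R->2, L=7; G->plug->E->R->B->L->D->refl->A->L'->E->R'->G->plug->E
Char 5 ('A'): step: R->3, L=7; A->plug->A->R->H->L->F->refl->E->L'->G->R'->C->plug->H
Char 6 ('C'): step: R->4, L=7; C->plug->H->R->G->L->E->refl->F->L'->H->R'->C->plug->H
Char 7 ('E'): step: R->5, L=7; E->plug->G->R->F->L->G->refl->B->L'->A->R'->C->plug->H
Char 8 ('C'): step: R->6, L=7; C->plug->H->R->D->L->C->refl->H->L'->C->R'->E->plug->G
Char 9 ('F'): step: R->7, L=7; F->plug->F->R->F->L->G->refl->B->L'->A->R'->C->plug->H

Answer: CHGEHHHGH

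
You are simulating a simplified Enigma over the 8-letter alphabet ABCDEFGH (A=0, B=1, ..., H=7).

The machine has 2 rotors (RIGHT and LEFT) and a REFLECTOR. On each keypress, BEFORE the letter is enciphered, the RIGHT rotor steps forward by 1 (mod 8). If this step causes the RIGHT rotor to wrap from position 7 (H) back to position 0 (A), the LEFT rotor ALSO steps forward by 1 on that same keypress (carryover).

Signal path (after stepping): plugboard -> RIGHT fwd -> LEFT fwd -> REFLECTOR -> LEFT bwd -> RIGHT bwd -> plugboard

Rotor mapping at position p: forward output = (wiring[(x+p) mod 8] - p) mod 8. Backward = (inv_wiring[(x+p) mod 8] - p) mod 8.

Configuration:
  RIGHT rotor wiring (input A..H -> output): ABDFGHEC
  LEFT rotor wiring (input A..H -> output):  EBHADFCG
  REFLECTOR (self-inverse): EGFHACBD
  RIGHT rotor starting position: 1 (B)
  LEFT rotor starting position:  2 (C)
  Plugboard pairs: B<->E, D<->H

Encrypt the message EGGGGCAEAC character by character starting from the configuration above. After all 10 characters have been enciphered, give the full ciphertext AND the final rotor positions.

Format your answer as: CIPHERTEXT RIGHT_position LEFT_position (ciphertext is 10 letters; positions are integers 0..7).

Answer: DDEFAEDADE 3 3

Derivation:
Char 1 ('E'): step: R->2, L=2; E->plug->B->R->D->L->D->refl->H->L'->H->R'->H->plug->D
Char 2 ('G'): step: R->3, L=2; G->plug->G->R->G->L->C->refl->F->L'->A->R'->H->plug->D
Char 3 ('G'): step: R->4, L=2; G->plug->G->R->H->L->H->refl->D->L'->D->R'->B->plug->E
Char 4 ('G'): step: R->5, L=2; G->plug->G->R->A->L->F->refl->C->L'->G->R'->F->plug->F
Char 5 ('G'): step: R->6, L=2; G->plug->G->R->A->L->F->refl->C->L'->G->R'->A->plug->A
Char 6 ('C'): step: R->7, L=2; C->plug->C->R->C->L->B->refl->G->L'->B->R'->B->plug->E
Char 7 ('A'): step: R->0, L->3 (L advanced); A->plug->A->R->A->L->F->refl->C->L'->C->R'->H->plug->D
Char 8 ('E'): step: R->1, L=3; E->plug->B->R->C->L->C->refl->F->L'->A->R'->A->plug->A
Char 9 ('A'): step: R->2, L=3; A->plug->A->R->B->L->A->refl->E->L'->H->R'->H->plug->D
Char 10 ('C'): step: R->3, L=3; C->plug->C->R->E->L->D->refl->H->L'->D->R'->B->plug->E
Final: ciphertext=DDEFAEDADE, RIGHT=3, LEFT=3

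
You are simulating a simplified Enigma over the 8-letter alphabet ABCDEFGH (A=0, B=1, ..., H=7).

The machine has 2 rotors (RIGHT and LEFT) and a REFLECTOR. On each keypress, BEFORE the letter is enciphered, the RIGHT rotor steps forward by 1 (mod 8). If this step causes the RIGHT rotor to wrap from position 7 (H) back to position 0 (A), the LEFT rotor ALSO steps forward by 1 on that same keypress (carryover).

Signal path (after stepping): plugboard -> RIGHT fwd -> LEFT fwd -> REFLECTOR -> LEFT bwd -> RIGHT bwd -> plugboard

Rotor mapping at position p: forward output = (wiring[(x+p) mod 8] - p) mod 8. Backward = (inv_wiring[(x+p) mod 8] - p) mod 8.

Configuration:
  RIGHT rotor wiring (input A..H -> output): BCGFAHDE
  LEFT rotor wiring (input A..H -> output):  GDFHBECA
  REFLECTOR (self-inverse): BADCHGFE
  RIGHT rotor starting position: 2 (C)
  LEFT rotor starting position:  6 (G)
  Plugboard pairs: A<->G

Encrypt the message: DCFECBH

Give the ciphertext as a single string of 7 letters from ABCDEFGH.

Char 1 ('D'): step: R->3, L=6; D->plug->D->R->A->L->E->refl->H->L'->E->R'->C->plug->C
Char 2 ('C'): step: R->4, L=6; C->plug->C->R->H->L->G->refl->F->L'->D->R'->B->plug->B
Char 3 ('F'): step: R->5, L=6; F->plug->F->R->B->L->C->refl->D->L'->G->R'->B->plug->B
Char 4 ('E'): step: R->6, L=6; E->plug->E->R->A->L->E->refl->H->L'->E->R'->D->plug->D
Char 5 ('C'): step: R->7, L=6; C->plug->C->R->D->L->F->refl->G->L'->H->R'->D->plug->D
Char 6 ('B'): step: R->0, L->7 (L advanced); B->plug->B->R->C->L->E->refl->H->L'->B->R'->A->plug->G
Char 7 ('H'): step: R->1, L=7; H->plug->H->R->A->L->B->refl->A->L'->E->R'->C->plug->C

Answer: CBBDDGC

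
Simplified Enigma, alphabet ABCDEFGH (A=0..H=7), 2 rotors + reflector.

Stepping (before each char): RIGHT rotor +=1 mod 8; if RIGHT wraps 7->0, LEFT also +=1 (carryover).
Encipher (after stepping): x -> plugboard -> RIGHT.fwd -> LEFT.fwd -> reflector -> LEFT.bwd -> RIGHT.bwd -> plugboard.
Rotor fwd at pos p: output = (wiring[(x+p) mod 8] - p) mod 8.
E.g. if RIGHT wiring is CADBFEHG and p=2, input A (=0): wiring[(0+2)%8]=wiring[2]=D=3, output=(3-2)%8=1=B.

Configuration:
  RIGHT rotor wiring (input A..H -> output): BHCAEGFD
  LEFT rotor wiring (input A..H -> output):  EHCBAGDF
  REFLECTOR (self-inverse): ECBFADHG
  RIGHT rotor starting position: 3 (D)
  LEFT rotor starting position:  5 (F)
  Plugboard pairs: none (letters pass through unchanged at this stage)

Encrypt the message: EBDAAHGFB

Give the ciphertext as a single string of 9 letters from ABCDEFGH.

Char 1 ('E'): step: R->4, L=5; E->plug->E->R->F->L->F->refl->D->L'->H->R'->D->plug->D
Char 2 ('B'): step: R->5, L=5; B->plug->B->R->A->L->B->refl->C->L'->E->R'->D->plug->D
Char 3 ('D'): step: R->6, L=5; D->plug->D->R->B->L->G->refl->H->L'->D->R'->C->plug->C
Char 4 ('A'): step: R->7, L=5; A->plug->A->R->E->L->C->refl->B->L'->A->R'->C->plug->C
Char 5 ('A'): step: R->0, L->6 (L advanced); A->plug->A->R->B->L->H->refl->G->L'->C->R'->C->plug->C
Char 6 ('H'): step: R->1, L=6; H->plug->H->R->A->L->F->refl->D->L'->F->R'->E->plug->E
Char 7 ('G'): step: R->2, L=6; G->plug->G->R->H->L->A->refl->E->L'->E->R'->D->plug->D
Char 8 ('F'): step: R->3, L=6; F->plug->F->R->G->L->C->refl->B->L'->D->R'->C->plug->C
Char 9 ('B'): step: R->4, L=6; B->plug->B->R->C->L->G->refl->H->L'->B->R'->C->plug->C

Answer: DDCCCEDCC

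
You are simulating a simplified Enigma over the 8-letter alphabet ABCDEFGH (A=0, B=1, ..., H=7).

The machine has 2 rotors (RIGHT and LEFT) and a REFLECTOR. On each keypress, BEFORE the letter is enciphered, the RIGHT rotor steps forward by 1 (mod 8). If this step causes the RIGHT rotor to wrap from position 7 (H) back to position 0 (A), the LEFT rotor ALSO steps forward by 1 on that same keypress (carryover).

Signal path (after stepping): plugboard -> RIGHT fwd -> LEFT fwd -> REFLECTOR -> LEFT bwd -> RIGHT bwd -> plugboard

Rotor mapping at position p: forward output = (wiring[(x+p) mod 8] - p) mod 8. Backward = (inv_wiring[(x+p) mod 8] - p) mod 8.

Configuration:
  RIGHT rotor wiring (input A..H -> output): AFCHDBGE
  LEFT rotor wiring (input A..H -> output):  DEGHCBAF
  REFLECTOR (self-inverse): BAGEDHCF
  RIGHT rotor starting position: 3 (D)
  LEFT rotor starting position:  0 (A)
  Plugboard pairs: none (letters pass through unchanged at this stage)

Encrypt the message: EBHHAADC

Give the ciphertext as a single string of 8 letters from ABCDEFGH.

Answer: CEDDGGFB

Derivation:
Char 1 ('E'): step: R->4, L=0; E->plug->E->R->E->L->C->refl->G->L'->C->R'->C->plug->C
Char 2 ('B'): step: R->5, L=0; B->plug->B->R->B->L->E->refl->D->L'->A->R'->E->plug->E
Char 3 ('H'): step: R->6, L=0; H->plug->H->R->D->L->H->refl->F->L'->H->R'->D->plug->D
Char 4 ('H'): step: R->7, L=0; H->plug->H->R->H->L->F->refl->H->L'->D->R'->D->plug->D
Char 5 ('A'): step: R->0, L->1 (L advanced); A->plug->A->R->A->L->D->refl->E->L'->G->R'->G->plug->G
Char 6 ('A'): step: R->1, L=1; A->plug->A->R->E->L->A->refl->B->L'->D->R'->G->plug->G
Char 7 ('D'): step: R->2, L=1; D->plug->D->R->H->L->C->refl->G->L'->C->R'->F->plug->F
Char 8 ('C'): step: R->3, L=1; C->plug->C->R->G->L->E->refl->D->L'->A->R'->B->plug->B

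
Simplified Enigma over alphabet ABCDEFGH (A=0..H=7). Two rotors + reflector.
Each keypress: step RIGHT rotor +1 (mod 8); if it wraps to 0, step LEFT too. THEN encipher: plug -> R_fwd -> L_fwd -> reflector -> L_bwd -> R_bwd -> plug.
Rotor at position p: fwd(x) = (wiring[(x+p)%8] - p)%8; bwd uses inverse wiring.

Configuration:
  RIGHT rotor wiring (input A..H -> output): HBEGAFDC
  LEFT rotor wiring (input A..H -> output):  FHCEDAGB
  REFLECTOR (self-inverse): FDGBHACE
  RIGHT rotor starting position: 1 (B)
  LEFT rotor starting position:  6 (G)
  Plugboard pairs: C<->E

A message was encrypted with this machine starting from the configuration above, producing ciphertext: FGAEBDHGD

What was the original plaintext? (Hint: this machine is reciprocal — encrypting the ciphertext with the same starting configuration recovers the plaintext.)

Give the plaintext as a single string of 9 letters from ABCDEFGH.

Answer: EDHFGCEAE

Derivation:
Char 1 ('F'): step: R->2, L=6; F->plug->F->R->A->L->A->refl->F->L'->G->R'->C->plug->E
Char 2 ('G'): step: R->3, L=6; G->plug->G->R->G->L->F->refl->A->L'->A->R'->D->plug->D
Char 3 ('A'): step: R->4, L=6; A->plug->A->R->E->L->E->refl->H->L'->C->R'->H->plug->H
Char 4 ('E'): step: R->5, L=6; E->plug->C->R->F->L->G->refl->C->L'->H->R'->F->plug->F
Char 5 ('B'): step: R->6, L=6; B->plug->B->R->E->L->E->refl->H->L'->C->R'->G->plug->G
Char 6 ('D'): step: R->7, L=6; D->plug->D->R->F->L->G->refl->C->L'->H->R'->E->plug->C
Char 7 ('H'): step: R->0, L->7 (L advanced); H->plug->H->R->C->L->A->refl->F->L'->E->R'->C->plug->E
Char 8 ('G'): step: R->1, L=7; G->plug->G->R->B->L->G->refl->C->L'->A->R'->A->plug->A
Char 9 ('D'): step: R->2, L=7; D->plug->D->R->D->L->D->refl->B->L'->G->R'->C->plug->E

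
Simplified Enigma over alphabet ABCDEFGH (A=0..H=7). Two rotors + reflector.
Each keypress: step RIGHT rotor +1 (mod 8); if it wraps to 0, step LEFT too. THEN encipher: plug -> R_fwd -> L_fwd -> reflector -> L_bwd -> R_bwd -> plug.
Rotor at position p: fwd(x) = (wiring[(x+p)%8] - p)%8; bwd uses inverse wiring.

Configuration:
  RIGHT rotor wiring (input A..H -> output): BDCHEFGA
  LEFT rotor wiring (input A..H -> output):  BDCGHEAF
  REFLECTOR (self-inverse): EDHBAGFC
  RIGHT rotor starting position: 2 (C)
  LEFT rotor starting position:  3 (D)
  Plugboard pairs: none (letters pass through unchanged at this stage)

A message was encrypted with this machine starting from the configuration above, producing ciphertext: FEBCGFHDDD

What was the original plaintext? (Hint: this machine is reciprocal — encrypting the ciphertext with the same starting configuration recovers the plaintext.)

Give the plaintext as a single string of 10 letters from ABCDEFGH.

Char 1 ('F'): step: R->3, L=3; F->plug->F->R->G->L->A->refl->E->L'->B->R'->B->plug->B
Char 2 ('E'): step: R->4, L=3; E->plug->E->R->F->L->G->refl->F->L'->D->R'->H->plug->H
Char 3 ('B'): step: R->5, L=3; B->plug->B->R->B->L->E->refl->A->L'->G->R'->E->plug->E
Char 4 ('C'): step: R->6, L=3; C->plug->C->R->D->L->F->refl->G->L'->F->R'->D->plug->D
Char 5 ('G'): step: R->7, L=3; G->plug->G->R->G->L->A->refl->E->L'->B->R'->A->plug->A
Char 6 ('F'): step: R->0, L->4 (L advanced); F->plug->F->R->F->L->H->refl->C->L'->H->R'->D->plug->D
Char 7 ('H'): step: R->1, L=4; H->plug->H->R->A->L->D->refl->B->L'->D->R'->D->plug->D
Char 8 ('D'): step: R->2, L=4; D->plug->D->R->D->L->B->refl->D->L'->A->R'->A->plug->A
Char 9 ('D'): step: R->3, L=4; D->plug->D->R->D->L->B->refl->D->L'->A->R'->G->plug->G
Char 10 ('D'): step: R->4, L=4; D->plug->D->R->E->L->F->refl->G->L'->G->R'->G->plug->G

Answer: BHEDADDAGG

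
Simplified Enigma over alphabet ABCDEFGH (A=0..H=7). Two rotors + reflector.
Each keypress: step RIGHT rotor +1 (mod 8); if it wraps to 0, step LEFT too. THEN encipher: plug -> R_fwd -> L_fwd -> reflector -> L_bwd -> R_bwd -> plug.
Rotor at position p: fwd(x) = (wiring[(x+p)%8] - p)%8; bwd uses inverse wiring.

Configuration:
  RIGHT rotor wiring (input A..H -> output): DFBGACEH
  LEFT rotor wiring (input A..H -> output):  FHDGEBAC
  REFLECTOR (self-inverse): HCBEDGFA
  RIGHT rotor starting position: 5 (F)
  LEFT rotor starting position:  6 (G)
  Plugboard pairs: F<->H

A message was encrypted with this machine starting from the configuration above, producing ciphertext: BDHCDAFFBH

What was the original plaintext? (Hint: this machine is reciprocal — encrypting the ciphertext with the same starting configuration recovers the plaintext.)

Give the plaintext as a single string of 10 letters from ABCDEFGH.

Answer: DFGEFHAECF

Derivation:
Char 1 ('B'): step: R->6, L=6; B->plug->B->R->B->L->E->refl->D->L'->H->R'->D->plug->D
Char 2 ('D'): step: R->7, L=6; D->plug->D->R->C->L->H->refl->A->L'->F->R'->H->plug->F
Char 3 ('H'): step: R->0, L->7 (L advanced); H->plug->F->R->C->L->A->refl->H->L'->E->R'->G->plug->G
Char 4 ('C'): step: R->1, L=7; C->plug->C->R->F->L->F->refl->G->L'->B->R'->E->plug->E
Char 5 ('D'): step: R->2, L=7; D->plug->D->R->A->L->D->refl->E->L'->D->R'->H->plug->F
Char 6 ('A'): step: R->3, L=7; A->plug->A->R->D->L->E->refl->D->L'->A->R'->F->plug->H
Char 7 ('F'): step: R->4, L=7; F->plug->H->R->C->L->A->refl->H->L'->E->R'->A->plug->A
Char 8 ('F'): step: R->5, L=7; F->plug->H->R->D->L->E->refl->D->L'->A->R'->E->plug->E
Char 9 ('B'): step: R->6, L=7; B->plug->B->R->B->L->G->refl->F->L'->F->R'->C->plug->C
Char 10 ('H'): step: R->7, L=7; H->plug->F->R->B->L->G->refl->F->L'->F->R'->H->plug->F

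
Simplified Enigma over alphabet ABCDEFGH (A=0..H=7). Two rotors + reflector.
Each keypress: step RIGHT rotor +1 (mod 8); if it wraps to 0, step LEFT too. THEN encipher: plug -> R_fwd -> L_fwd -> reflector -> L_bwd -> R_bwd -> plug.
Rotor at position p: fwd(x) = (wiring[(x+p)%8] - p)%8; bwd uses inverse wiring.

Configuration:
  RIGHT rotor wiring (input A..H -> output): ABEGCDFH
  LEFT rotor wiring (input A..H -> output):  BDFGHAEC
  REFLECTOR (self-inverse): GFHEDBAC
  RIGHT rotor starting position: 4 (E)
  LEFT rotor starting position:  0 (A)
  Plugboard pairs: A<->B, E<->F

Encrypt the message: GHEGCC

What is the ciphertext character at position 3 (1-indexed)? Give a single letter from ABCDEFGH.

Char 1 ('G'): step: R->5, L=0; G->plug->G->R->B->L->D->refl->E->L'->G->R'->A->plug->B
Char 2 ('H'): step: R->6, L=0; H->plug->H->R->F->L->A->refl->G->L'->D->R'->D->plug->D
Char 3 ('E'): step: R->7, L=0; E->plug->F->R->D->L->G->refl->A->L'->F->R'->D->plug->D

D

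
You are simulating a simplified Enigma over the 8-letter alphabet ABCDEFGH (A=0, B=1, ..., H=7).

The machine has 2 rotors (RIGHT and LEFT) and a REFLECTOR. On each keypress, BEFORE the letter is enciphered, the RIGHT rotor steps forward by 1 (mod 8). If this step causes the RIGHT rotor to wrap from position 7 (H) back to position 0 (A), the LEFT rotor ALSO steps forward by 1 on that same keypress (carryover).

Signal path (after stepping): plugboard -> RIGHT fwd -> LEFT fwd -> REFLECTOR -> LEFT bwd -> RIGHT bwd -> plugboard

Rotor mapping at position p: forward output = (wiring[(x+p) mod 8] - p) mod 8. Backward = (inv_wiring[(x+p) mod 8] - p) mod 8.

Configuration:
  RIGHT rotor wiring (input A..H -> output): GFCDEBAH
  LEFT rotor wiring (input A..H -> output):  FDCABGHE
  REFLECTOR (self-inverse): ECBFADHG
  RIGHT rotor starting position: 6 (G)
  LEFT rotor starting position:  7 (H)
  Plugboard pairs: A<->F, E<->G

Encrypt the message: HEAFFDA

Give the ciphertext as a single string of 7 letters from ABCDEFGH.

Char 1 ('H'): step: R->7, L=7; H->plug->H->R->B->L->G->refl->H->L'->G->R'->C->plug->C
Char 2 ('E'): step: R->0, L->0 (L advanced); E->plug->G->R->A->L->F->refl->D->L'->B->R'->F->plug->A
Char 3 ('A'): step: R->1, L=0; A->plug->F->R->H->L->E->refl->A->L'->D->R'->D->plug->D
Char 4 ('F'): step: R->2, L=0; F->plug->A->R->A->L->F->refl->D->L'->B->R'->B->plug->B
Char 5 ('F'): step: R->3, L=0; F->plug->A->R->A->L->F->refl->D->L'->B->R'->B->plug->B
Char 6 ('D'): step: R->4, L=0; D->plug->D->R->D->L->A->refl->E->L'->H->R'->H->plug->H
Char 7 ('A'): step: R->5, L=0; A->plug->F->R->F->L->G->refl->H->L'->G->R'->G->plug->E

Answer: CADBBHE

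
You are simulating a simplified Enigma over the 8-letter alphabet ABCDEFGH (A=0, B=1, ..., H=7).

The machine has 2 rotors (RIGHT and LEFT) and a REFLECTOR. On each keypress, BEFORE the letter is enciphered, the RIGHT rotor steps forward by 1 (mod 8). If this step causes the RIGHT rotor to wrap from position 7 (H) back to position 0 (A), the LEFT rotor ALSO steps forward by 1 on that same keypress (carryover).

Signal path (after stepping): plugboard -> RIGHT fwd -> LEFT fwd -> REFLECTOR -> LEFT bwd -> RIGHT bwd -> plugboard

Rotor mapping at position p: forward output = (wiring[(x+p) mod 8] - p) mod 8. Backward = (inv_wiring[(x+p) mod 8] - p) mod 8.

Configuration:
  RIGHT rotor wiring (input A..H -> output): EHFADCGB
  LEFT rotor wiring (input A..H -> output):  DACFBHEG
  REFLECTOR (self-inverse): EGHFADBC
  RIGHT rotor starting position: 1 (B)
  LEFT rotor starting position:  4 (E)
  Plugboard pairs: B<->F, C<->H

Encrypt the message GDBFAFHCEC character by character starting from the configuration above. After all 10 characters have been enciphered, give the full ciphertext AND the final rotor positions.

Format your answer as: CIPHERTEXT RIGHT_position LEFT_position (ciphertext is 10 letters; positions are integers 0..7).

Char 1 ('G'): step: R->2, L=4; G->plug->G->R->C->L->A->refl->E->L'->F->R'->H->plug->C
Char 2 ('D'): step: R->3, L=4; D->plug->D->R->D->L->C->refl->H->L'->E->R'->G->plug->G
Char 3 ('B'): step: R->4, L=4; B->plug->F->R->D->L->C->refl->H->L'->E->R'->H->plug->C
Char 4 ('F'): step: R->5, L=4; F->plug->B->R->B->L->D->refl->F->L'->A->R'->F->plug->B
Char 5 ('A'): step: R->6, L=4; A->plug->A->R->A->L->F->refl->D->L'->B->R'->D->plug->D
Char 6 ('F'): step: R->7, L=4; F->plug->B->R->F->L->E->refl->A->L'->C->R'->A->plug->A
Char 7 ('H'): step: R->0, L->5 (L advanced); H->plug->C->R->F->L->F->refl->D->L'->E->R'->A->plug->A
Char 8 ('C'): step: R->1, L=5; C->plug->H->R->D->L->G->refl->B->L'->C->R'->D->plug->D
Char 9 ('E'): step: R->2, L=5; E->plug->E->R->E->L->D->refl->F->L'->F->R'->H->plug->C
Char 10 ('C'): step: R->3, L=5; C->plug->H->R->C->L->B->refl->G->L'->D->R'->D->plug->D
Final: ciphertext=CGCBDAADCD, RIGHT=3, LEFT=5

Answer: CGCBDAADCD 3 5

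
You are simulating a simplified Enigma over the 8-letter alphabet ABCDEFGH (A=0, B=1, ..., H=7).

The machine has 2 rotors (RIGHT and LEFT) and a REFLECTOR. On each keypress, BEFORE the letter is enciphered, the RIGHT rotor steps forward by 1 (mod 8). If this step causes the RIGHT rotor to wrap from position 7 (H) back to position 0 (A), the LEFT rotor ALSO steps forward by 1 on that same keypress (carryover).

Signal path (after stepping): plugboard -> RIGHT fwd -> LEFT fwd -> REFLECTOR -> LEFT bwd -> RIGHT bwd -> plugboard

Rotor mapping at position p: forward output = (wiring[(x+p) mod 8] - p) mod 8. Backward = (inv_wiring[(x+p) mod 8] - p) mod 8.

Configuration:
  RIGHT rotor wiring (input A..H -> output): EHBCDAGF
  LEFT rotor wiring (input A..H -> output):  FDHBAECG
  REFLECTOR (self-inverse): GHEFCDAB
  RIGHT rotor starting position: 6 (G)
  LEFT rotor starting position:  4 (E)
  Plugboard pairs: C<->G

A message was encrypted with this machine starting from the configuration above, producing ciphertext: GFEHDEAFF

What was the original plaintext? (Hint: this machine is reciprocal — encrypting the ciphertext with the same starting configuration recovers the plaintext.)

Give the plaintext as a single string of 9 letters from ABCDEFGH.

Answer: EDGDCGFEE

Derivation:
Char 1 ('G'): step: R->7, L=4; G->plug->C->R->A->L->E->refl->C->L'->D->R'->E->plug->E
Char 2 ('F'): step: R->0, L->5 (L advanced); F->plug->F->R->A->L->H->refl->B->L'->C->R'->D->plug->D
Char 3 ('E'): step: R->1, L=5; E->plug->E->R->H->L->D->refl->F->L'->B->R'->C->plug->G
Char 4 ('H'): step: R->2, L=5; H->plug->H->R->F->L->C->refl->E->L'->G->R'->D->plug->D
Char 5 ('D'): step: R->3, L=5; D->plug->D->R->D->L->A->refl->G->L'->E->R'->G->plug->C
Char 6 ('E'): step: R->4, L=5; E->plug->E->R->A->L->H->refl->B->L'->C->R'->C->plug->G
Char 7 ('A'): step: R->5, L=5; A->plug->A->R->D->L->A->refl->G->L'->E->R'->F->plug->F
Char 8 ('F'): step: R->6, L=5; F->plug->F->R->E->L->G->refl->A->L'->D->R'->E->plug->E
Char 9 ('F'): step: R->7, L=5; F->plug->F->R->E->L->G->refl->A->L'->D->R'->E->plug->E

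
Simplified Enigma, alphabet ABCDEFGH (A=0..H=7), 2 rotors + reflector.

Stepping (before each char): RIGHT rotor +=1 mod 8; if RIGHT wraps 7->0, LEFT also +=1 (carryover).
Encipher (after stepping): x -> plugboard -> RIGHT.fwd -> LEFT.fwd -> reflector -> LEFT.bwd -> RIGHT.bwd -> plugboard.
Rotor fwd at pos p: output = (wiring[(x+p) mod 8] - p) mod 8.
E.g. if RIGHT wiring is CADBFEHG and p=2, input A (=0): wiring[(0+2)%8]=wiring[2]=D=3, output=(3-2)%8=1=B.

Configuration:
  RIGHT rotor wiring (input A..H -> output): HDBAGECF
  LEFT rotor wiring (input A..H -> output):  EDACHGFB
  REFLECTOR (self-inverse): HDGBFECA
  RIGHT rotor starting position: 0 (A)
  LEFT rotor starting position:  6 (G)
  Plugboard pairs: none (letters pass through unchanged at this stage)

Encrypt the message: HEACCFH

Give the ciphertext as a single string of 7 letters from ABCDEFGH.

Answer: FABDAAG

Derivation:
Char 1 ('H'): step: R->1, L=6; H->plug->H->R->G->L->B->refl->D->L'->B->R'->F->plug->F
Char 2 ('E'): step: R->2, L=6; E->plug->E->R->A->L->H->refl->A->L'->H->R'->A->plug->A
Char 3 ('A'): step: R->3, L=6; A->plug->A->R->F->L->E->refl->F->L'->D->R'->B->plug->B
Char 4 ('C'): step: R->4, L=6; C->plug->C->R->G->L->B->refl->D->L'->B->R'->D->plug->D
Char 5 ('C'): step: R->5, L=6; C->plug->C->R->A->L->H->refl->A->L'->H->R'->A->plug->A
Char 6 ('F'): step: R->6, L=6; F->plug->F->R->C->L->G->refl->C->L'->E->R'->A->plug->A
Char 7 ('H'): step: R->7, L=6; H->plug->H->R->D->L->F->refl->E->L'->F->R'->G->plug->G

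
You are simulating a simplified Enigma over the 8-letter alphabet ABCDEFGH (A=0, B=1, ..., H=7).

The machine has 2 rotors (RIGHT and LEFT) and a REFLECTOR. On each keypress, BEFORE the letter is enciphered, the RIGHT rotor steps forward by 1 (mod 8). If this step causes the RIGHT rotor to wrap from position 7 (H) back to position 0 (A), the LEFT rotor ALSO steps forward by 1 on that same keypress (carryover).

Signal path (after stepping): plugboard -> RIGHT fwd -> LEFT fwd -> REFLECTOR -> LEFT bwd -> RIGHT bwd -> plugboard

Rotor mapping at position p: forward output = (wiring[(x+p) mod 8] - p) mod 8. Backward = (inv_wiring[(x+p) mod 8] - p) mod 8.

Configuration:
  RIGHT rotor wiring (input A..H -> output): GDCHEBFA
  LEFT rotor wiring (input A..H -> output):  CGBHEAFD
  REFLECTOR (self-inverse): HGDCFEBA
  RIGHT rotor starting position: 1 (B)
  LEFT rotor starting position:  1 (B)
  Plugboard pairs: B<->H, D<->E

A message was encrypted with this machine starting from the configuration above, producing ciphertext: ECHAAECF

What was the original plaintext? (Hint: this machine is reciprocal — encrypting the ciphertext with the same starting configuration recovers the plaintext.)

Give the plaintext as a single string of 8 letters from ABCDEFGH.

Char 1 ('E'): step: R->2, L=1; E->plug->D->R->H->L->B->refl->G->L'->C->R'->C->plug->C
Char 2 ('C'): step: R->3, L=1; C->plug->C->R->G->L->C->refl->D->L'->D->R'->F->plug->F
Char 3 ('H'): step: R->4, L=1; H->plug->B->R->F->L->E->refl->F->L'->A->R'->A->plug->A
Char 4 ('A'): step: R->5, L=1; A->plug->A->R->E->L->H->refl->A->L'->B->R'->D->plug->E
Char 5 ('A'): step: R->6, L=1; A->plug->A->R->H->L->B->refl->G->L'->C->R'->B->plug->H
Char 6 ('E'): step: R->7, L=1; E->plug->D->R->D->L->D->refl->C->L'->G->R'->H->plug->B
Char 7 ('C'): step: R->0, L->2 (L advanced); C->plug->C->R->C->L->C->refl->D->L'->E->R'->E->plug->D
Char 8 ('F'): step: R->1, L=2; F->plug->F->R->E->L->D->refl->C->L'->C->R'->A->plug->A

Answer: CFAEHBDA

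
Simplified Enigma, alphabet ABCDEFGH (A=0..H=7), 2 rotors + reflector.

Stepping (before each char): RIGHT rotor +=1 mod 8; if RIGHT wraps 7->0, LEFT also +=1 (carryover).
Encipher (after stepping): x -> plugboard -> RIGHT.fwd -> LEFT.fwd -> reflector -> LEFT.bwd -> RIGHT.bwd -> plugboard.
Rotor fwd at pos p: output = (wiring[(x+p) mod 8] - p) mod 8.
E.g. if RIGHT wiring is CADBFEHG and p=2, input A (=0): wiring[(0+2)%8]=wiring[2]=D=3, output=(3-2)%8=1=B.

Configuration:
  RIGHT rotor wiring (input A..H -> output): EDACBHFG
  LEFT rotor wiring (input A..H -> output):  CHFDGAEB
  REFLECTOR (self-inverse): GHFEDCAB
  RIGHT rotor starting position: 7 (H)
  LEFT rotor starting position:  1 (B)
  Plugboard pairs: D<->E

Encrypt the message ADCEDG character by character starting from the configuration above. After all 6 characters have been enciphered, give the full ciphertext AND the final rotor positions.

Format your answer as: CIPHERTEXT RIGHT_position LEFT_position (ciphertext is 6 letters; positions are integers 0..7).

Char 1 ('A'): step: R->0, L->2 (L advanced); A->plug->A->R->E->L->C->refl->F->L'->H->R'->F->plug->F
Char 2 ('D'): step: R->1, L=2; D->plug->E->R->G->L->A->refl->G->L'->D->R'->H->plug->H
Char 3 ('C'): step: R->2, L=2; C->plug->C->R->H->L->F->refl->C->L'->E->R'->F->plug->F
Char 4 ('E'): step: R->3, L=2; E->plug->D->R->C->L->E->refl->D->L'->A->R'->G->plug->G
Char 5 ('D'): step: R->4, L=2; D->plug->E->R->A->L->D->refl->E->L'->C->R'->D->plug->E
Char 6 ('G'): step: R->5, L=2; G->plug->G->R->F->L->H->refl->B->L'->B->R'->C->plug->C
Final: ciphertext=FHFGEC, RIGHT=5, LEFT=2

Answer: FHFGEC 5 2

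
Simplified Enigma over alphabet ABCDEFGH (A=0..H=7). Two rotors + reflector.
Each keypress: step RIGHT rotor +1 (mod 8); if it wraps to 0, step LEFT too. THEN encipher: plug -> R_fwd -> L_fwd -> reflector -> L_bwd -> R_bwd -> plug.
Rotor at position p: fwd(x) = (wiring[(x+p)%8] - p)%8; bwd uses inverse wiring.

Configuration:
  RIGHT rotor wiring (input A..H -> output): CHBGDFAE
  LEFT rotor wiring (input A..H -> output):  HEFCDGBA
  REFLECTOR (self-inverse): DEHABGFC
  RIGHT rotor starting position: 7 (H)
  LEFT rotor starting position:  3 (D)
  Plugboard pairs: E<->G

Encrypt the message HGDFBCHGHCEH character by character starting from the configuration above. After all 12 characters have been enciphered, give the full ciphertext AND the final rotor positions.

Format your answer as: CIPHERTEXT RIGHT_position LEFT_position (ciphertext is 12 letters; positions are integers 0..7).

Char 1 ('H'): step: R->0, L->4 (L advanced); H->plug->H->R->E->L->D->refl->A->L'->F->R'->F->plug->F
Char 2 ('G'): step: R->1, L=4; G->plug->E->R->E->L->D->refl->A->L'->F->R'->C->plug->C
Char 3 ('D'): step: R->2, L=4; D->plug->D->R->D->L->E->refl->B->L'->G->R'->E->plug->G
Char 4 ('F'): step: R->3, L=4; F->plug->F->R->H->L->G->refl->F->L'->C->R'->C->plug->C
Char 5 ('B'): step: R->4, L=4; B->plug->B->R->B->L->C->refl->H->L'->A->R'->D->plug->D
Char 6 ('C'): step: R->5, L=4; C->plug->C->R->H->L->G->refl->F->L'->C->R'->E->plug->G
Char 7 ('H'): step: R->6, L=4; H->plug->H->R->H->L->G->refl->F->L'->C->R'->A->plug->A
Char 8 ('G'): step: R->7, L=4; G->plug->E->R->H->L->G->refl->F->L'->C->R'->D->plug->D
Char 9 ('H'): step: R->0, L->5 (L advanced); H->plug->H->R->E->L->H->refl->C->L'->D->R'->E->plug->G
Char 10 ('C'): step: R->1, L=5; C->plug->C->R->F->L->A->refl->D->L'->C->R'->D->plug->D
Char 11 ('E'): step: R->2, L=5; E->plug->G->R->A->L->B->refl->E->L'->B->R'->C->plug->C
Char 12 ('H'): step: R->3, L=5; H->plug->H->R->G->L->F->refl->G->L'->H->R'->F->plug->F
Final: ciphertext=FCGCDGADGDCF, RIGHT=3, LEFT=5

Answer: FCGCDGADGDCF 3 5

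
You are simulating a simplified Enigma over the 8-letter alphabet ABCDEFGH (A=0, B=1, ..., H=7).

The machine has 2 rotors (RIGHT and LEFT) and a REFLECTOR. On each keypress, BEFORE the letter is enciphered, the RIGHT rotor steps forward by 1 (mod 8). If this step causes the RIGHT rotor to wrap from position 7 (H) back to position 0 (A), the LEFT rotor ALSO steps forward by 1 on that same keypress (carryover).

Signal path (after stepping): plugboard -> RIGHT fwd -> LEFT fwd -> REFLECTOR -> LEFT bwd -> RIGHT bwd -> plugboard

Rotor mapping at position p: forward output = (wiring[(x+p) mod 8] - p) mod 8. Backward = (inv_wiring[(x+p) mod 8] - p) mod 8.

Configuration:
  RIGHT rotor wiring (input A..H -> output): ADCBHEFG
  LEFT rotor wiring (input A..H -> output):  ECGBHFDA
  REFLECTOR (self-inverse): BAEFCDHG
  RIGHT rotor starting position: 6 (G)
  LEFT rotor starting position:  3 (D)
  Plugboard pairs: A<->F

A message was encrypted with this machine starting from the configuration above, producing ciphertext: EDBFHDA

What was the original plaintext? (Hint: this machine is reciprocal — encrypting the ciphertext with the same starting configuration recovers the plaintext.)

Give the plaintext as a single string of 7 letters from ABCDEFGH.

Char 1 ('E'): step: R->7, L=3; E->plug->E->R->C->L->C->refl->E->L'->B->R'->B->plug->B
Char 2 ('D'): step: R->0, L->4 (L advanced); D->plug->D->R->B->L->B->refl->A->L'->E->R'->F->plug->A
Char 3 ('B'): step: R->1, L=4; B->plug->B->R->B->L->B->refl->A->L'->E->R'->F->plug->A
Char 4 ('F'): step: R->2, L=4; F->plug->A->R->A->L->D->refl->F->L'->H->R'->B->plug->B
Char 5 ('H'): step: R->3, L=4; H->plug->H->R->H->L->F->refl->D->L'->A->R'->G->plug->G
Char 6 ('D'): step: R->4, L=4; D->plug->D->R->C->L->H->refl->G->L'->F->R'->H->plug->H
Char 7 ('A'): step: R->5, L=4; A->plug->F->R->F->L->G->refl->H->L'->C->R'->H->plug->H

Answer: BAABGHH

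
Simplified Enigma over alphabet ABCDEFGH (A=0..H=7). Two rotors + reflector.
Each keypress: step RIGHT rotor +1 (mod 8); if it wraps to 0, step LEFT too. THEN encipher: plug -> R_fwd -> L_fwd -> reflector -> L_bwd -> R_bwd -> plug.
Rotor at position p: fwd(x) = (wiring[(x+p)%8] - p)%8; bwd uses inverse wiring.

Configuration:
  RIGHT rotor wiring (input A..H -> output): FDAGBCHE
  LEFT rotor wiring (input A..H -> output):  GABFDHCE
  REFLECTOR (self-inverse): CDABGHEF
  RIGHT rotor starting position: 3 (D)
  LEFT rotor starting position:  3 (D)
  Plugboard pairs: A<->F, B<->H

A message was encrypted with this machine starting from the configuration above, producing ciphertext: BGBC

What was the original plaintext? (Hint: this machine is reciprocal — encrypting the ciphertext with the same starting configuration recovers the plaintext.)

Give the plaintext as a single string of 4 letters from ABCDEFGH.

Char 1 ('B'): step: R->4, L=3; B->plug->H->R->C->L->E->refl->G->L'->H->R'->F->plug->A
Char 2 ('G'): step: R->5, L=3; G->plug->G->R->B->L->A->refl->C->L'->A->R'->D->plug->D
Char 3 ('B'): step: R->6, L=3; B->plug->H->R->E->L->B->refl->D->L'->F->R'->D->plug->D
Char 4 ('C'): step: R->7, L=3; C->plug->C->R->E->L->B->refl->D->L'->F->R'->A->plug->F

Answer: ADDF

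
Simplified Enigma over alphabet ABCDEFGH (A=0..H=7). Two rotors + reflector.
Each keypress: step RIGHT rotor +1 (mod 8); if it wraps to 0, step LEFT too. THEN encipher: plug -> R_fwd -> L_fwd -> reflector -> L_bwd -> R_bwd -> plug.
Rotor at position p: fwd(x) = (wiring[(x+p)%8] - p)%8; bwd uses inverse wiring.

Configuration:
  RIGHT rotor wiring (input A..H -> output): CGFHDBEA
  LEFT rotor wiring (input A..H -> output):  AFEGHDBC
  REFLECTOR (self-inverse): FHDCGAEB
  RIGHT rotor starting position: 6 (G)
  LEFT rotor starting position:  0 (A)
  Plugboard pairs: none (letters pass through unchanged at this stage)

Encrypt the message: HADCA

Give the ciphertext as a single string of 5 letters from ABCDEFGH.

Char 1 ('H'): step: R->7, L=0; H->plug->H->R->F->L->D->refl->C->L'->H->R'->C->plug->C
Char 2 ('A'): step: R->0, L->1 (L advanced); A->plug->A->R->C->L->F->refl->A->L'->F->R'->C->plug->C
Char 3 ('D'): step: R->1, L=1; D->plug->D->R->C->L->F->refl->A->L'->F->R'->A->plug->A
Char 4 ('C'): step: R->2, L=1; C->plug->C->R->B->L->D->refl->C->L'->E->R'->H->plug->H
Char 5 ('A'): step: R->3, L=1; A->plug->A->R->E->L->C->refl->D->L'->B->R'->D->plug->D

Answer: CCAHD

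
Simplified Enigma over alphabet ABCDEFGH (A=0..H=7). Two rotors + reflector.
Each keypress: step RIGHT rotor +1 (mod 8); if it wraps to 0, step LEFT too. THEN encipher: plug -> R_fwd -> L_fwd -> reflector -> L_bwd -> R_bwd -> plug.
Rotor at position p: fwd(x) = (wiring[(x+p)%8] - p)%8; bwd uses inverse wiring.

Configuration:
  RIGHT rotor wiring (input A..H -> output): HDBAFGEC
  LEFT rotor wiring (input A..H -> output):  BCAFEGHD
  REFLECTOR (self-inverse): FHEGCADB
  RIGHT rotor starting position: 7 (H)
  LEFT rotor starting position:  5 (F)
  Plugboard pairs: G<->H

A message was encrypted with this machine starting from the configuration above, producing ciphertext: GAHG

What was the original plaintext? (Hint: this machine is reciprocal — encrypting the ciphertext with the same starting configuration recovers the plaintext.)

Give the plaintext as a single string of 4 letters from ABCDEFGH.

Char 1 ('G'): step: R->0, L->6 (L advanced); G->plug->H->R->C->L->D->refl->G->L'->G->R'->F->plug->F
Char 2 ('A'): step: R->1, L=6; A->plug->A->R->C->L->D->refl->G->L'->G->R'->H->plug->G
Char 3 ('H'): step: R->2, L=6; H->plug->G->R->F->L->H->refl->B->L'->A->R'->F->plug->F
Char 4 ('G'): step: R->3, L=6; G->plug->H->R->G->L->G->refl->D->L'->C->R'->B->plug->B

Answer: FGFB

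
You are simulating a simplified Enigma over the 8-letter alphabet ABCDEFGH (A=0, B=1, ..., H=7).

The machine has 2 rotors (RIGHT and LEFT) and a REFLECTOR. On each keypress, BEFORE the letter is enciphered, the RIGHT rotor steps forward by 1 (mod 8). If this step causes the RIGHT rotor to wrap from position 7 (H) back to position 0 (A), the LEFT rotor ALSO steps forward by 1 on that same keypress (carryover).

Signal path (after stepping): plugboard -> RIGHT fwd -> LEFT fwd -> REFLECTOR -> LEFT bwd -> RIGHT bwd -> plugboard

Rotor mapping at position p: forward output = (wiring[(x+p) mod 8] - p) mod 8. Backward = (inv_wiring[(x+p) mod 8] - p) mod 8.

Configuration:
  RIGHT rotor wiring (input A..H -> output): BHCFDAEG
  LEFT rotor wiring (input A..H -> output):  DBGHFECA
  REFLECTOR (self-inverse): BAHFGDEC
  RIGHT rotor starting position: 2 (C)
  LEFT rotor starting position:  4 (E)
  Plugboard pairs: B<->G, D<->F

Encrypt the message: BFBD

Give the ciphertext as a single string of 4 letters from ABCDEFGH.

Char 1 ('B'): step: R->3, L=4; B->plug->G->R->E->L->H->refl->C->L'->G->R'->F->plug->D
Char 2 ('F'): step: R->4, L=4; F->plug->D->R->C->L->G->refl->E->L'->D->R'->F->plug->D
Char 3 ('B'): step: R->5, L=4; B->plug->G->R->A->L->B->refl->A->L'->B->R'->C->plug->C
Char 4 ('D'): step: R->6, L=4; D->plug->F->R->H->L->D->refl->F->L'->F->R'->G->plug->B

Answer: DDCB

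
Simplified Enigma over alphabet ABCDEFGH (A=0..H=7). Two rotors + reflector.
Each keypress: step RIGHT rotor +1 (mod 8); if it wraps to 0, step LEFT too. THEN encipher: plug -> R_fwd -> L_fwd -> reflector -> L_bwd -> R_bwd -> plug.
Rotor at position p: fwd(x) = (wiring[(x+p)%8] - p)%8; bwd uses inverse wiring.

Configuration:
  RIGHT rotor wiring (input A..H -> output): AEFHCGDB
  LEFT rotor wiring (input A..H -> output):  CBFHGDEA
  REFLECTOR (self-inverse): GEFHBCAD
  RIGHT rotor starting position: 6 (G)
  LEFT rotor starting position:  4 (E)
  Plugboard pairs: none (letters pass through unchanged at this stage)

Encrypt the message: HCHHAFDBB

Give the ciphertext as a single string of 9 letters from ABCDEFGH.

Char 1 ('H'): step: R->7, L=4; H->plug->H->R->E->L->G->refl->A->L'->C->R'->A->plug->A
Char 2 ('C'): step: R->0, L->5 (L advanced); C->plug->C->R->F->L->A->refl->G->L'->A->R'->A->plug->A
Char 3 ('H'): step: R->1, L=5; H->plug->H->R->H->L->B->refl->E->L'->E->R'->B->plug->B
Char 4 ('H'): step: R->2, L=5; H->plug->H->R->C->L->D->refl->H->L'->B->R'->E->plug->E
Char 5 ('A'): step: R->3, L=5; A->plug->A->R->E->L->E->refl->B->L'->H->R'->B->plug->B
Char 6 ('F'): step: R->4, L=5; F->plug->F->R->A->L->G->refl->A->L'->F->R'->D->plug->D
Char 7 ('D'): step: R->5, L=5; D->plug->D->R->D->L->F->refl->C->L'->G->R'->B->plug->B
Char 8 ('B'): step: R->6, L=5; B->plug->B->R->D->L->F->refl->C->L'->G->R'->D->plug->D
Char 9 ('B'): step: R->7, L=5; B->plug->B->R->B->L->H->refl->D->L'->C->R'->A->plug->A

Answer: AABEBDBDA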